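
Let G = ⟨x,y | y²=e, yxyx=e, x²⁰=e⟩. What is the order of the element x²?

Compute successive powers until reaching e:
  (x²)¹ = x², (x²)² = x⁴, (x²)³ = x⁶, (x²)⁴ = x⁸, (x²)⁵ = x¹⁰, (x²)⁶ = x¹², (x²)⁷ = x¹⁴, (x²)⁸ = x¹⁶, (x²)⁹ = x¹⁸, (x²)¹⁰ = e.
The smallest positive k with (x²)ᵏ = e is 10.

Answer: 10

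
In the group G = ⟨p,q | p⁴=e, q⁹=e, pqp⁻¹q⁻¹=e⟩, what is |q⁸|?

Compute successive powers until reaching e:
  (q⁸)¹ = q⁸, (q⁸)² = q⁷, (q⁸)³ = q⁶, (q⁸)⁴ = q⁵, (q⁸)⁵ = q⁴, (q⁸)⁶ = q³, (q⁸)⁷ = q², (q⁸)⁸ = q, (q⁸)⁹ = e.
The smallest positive k with (q⁸)ᵏ = e is 9.

Answer: 9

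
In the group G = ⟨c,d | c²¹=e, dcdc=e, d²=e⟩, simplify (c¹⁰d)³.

Compute successive powers of (c¹⁰d), reducing at each step:
  (c¹⁰d)²: (c¹⁰d) · c¹⁰ = d;   d · d = e
  (c¹⁰d)³: e · c¹⁰ = c¹⁰;   (c¹⁰) · d = c¹⁰d

Answer: c¹⁰d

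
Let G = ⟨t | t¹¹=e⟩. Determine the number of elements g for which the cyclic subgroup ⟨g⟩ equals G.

G is cyclic of order 11. An element generates G iff its order is 11, and a cyclic group of order 11 has exactly φ(11) = 10 such elements.

Answer: 10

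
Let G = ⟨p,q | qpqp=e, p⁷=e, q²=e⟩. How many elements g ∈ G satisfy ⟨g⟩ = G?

⟨g⟩ = G would require ord(g) = |G| = 14, but the maximum element order in G is 7 < 14. So G is not cyclic and no single element generates it: the count is 0.

Answer: 0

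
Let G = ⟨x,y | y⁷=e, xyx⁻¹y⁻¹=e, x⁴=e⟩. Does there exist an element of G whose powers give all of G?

|G| = 28. The element xy has order 28 (its powers give 28 distinct elements), so ⟨xy⟩ = G and G is cyclic.

Answer: Yes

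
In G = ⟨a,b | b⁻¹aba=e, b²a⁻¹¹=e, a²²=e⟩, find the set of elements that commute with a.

⟨a⟩ ⊆ C_G(a) since powers of a commute with a; so |C_G(a)| ≥ |⟨a⟩| = 22.
By orbit–stabilizer, |C_G(a)| = |G| / |conj. class of a| = 44 / 2 = 22.
The 22 elements commuting with a are {e, a, a², a³, a⁴, a⁵, a⁶, a⁷, a⁸, a⁹, a¹⁰, a¹¹, a¹², a¹³, a¹⁴, a¹⁵, a¹⁶, a¹⁷, a¹⁸, a¹⁹, a²⁰, a²¹}.

Answer: {e, a, a², a³, a⁴, a⁵, a⁶, a⁷, a⁸, a⁹, a¹⁰, a¹¹, a¹², a¹³, a¹⁴, a¹⁵, a¹⁶, a¹⁷, a¹⁸, a¹⁹, a²⁰, a²¹}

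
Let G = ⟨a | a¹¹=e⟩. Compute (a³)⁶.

Compute successive powers of (a³), reducing at each step:
  (a³)²: (a³) · a³ = a⁶
  (a³)³: (a⁶) · a³ = a⁹
  (a³)⁴: (a⁹) · a³ = a
  (a³)⁵: a · a³ = a⁴
  (a³)⁶: (a⁴) · a³ = a⁷

Answer: a⁷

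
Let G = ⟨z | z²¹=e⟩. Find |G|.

G is generated by a single element, so G is cyclic. The relator gives z²¹ = e and no smaller power is forced to be e, so the 21 powers {e, z, z², z³, z⁴, z⁵, z⁶, z⁷, z⁸, z⁹, z²⁰, z¹², z¹³, z¹¹, z¹⁰, z¹⁴, z¹⁵, z¹⁶, z¹⁷, z¹⁸, z¹⁹} are distinct. Hence |G| = 21.

Answer: 21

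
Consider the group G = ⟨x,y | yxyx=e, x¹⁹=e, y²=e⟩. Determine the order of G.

Enumerate words in the generators, reducing via the relations: the distinct elements are
  {e, x, y, xy, x², x³, x⁴, x⁵, x⁶, x⁷, x⁸, x⁹, x²y, x³y, x¹², x¹³, x¹¹, x¹⁰, x¹⁴, x¹⁵, x¹⁶, x¹⁷, x¹⁸, x⁴y, x⁵y, x⁶y, x⁷y, x⁸y, x⁹y, x¹²y, x¹³y, x¹¹y, x¹⁰y, x¹⁴y, x¹⁵y, x¹⁶y, x¹⁷y, x¹⁸y}.
No further products give new elements, so |G| = 38.

Answer: 38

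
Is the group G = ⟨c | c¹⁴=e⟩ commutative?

G has a single generator, so G is cyclic and hence abelian.

Answer: Yes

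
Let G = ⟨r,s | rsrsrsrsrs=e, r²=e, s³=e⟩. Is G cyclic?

Every cyclic group is abelian. But r·s = rs while s·r = sr, so r·s ≠ s·r and G is not abelian. Hence G is not cyclic.

Answer: No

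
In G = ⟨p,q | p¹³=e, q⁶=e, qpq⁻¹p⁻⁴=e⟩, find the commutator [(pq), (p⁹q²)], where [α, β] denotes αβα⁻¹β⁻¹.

[(pq), (p⁹q²)] = (pq)·(p⁹q²)·(pq)⁻¹·(p⁹q²)⁻¹.
  (pq) · (p⁹q²) = p¹¹q³
  (p¹¹q³) · (p³q⁵) = p⁸q²
  (p⁸q²) · (p¹⁰q⁴) = p¹²

Answer: p¹²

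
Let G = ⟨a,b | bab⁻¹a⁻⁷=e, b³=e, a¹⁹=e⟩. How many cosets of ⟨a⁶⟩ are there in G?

First find ord(a⁶) by computing successive powers:
  (a⁶)¹ = a⁶, (a⁶)² = a¹², (a⁶)³ = a¹⁸, (a⁶)⁴ = a⁵, (a⁶)⁵ = a¹¹, (a⁶)⁶ = a¹⁷, (a⁶)⁷ = a⁴, (a⁶)⁸ = a¹⁰, (a⁶)⁹ = a¹⁶, (a⁶)¹⁰ = a³, (a⁶)¹¹ = a⁹, (a⁶)¹² = a¹⁵, (a⁶)¹³ = a², (a⁶)¹⁴ = a⁸, (a⁶)¹⁵ = a¹⁴, (a⁶)¹⁶ = a, (a⁶)¹⁷ = a⁷, (a⁶)¹⁸ = a¹³, (a⁶)¹⁹ = e.
So |⟨a⁶⟩| = ord(a⁶) = 19. With |G| = 57, by Lagrange [G : ⟨a⁶⟩] = 57/19 = 3.

Answer: 3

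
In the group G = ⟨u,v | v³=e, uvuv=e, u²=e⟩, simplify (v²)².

Compute successive powers of (v²), reducing at each step:
  (v²)²: (v²) · v² = v

Answer: v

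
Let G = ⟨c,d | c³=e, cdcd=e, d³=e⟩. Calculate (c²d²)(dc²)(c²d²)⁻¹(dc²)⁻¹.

[(c²d²), (dc²)] = (c²d²)·(dc²)·(c²d²)⁻¹·(dc²)⁻¹.
  (c²d²) · (dc²) = c
  c · (c²d²) = d²
  (d²) · (cd²) = cd²c

Answer: cd²c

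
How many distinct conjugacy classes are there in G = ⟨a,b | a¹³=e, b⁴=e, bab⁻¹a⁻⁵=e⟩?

The conjugacy classes (representative and size) are:
  [e] (size 1), [a] (size 4), [a²] (size 4), [a⁹] (size 4), [a¹²b] (size 13), [a⁴b²] (size 13), [a¹²b³] (size 13).
Class equation: 1 + 4 + 4 + 4 + 13 + 13 + 13 = 52 = |G|. So G has 7 conjugacy classes.

Answer: 7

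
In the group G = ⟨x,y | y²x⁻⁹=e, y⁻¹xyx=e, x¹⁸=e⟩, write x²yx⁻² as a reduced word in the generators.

Multiply left to right, reducing at each step:
  (x²) · y = x²y
  (x²y) · x⁻² = x⁴y

Answer: x⁴y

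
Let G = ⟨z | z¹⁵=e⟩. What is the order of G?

G is generated by a single element, so G is cyclic. The relator gives z¹⁵ = e and no smaller power is forced to be e, so the 15 powers {e, z, z², z³, z⁴, z⁵, z⁶, z⁷, z⁸, z⁹, z¹², z¹³, z¹¹, z¹⁰, z¹⁴} are distinct. Hence |G| = 15.

Answer: 15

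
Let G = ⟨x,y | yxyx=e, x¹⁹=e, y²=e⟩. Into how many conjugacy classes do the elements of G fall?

The conjugacy classes (representative and size) are:
  [e] (size 1), [x¹⁸] (size 2), [x²] (size 2), [x¹⁶] (size 2), [x⁴] (size 2), [x¹⁴] (size 2), [x¹³] (size 2), [x¹²] (size 2), [x⁸] (size 2), [x⁹] (size 2), [y] (size 19).
Class equation: 1 + 2 + 2 + 2 + 2 + 2 + 2 + 2 + 2 + 2 + 19 = 38 = |G|. So G has 11 conjugacy classes.

Answer: 11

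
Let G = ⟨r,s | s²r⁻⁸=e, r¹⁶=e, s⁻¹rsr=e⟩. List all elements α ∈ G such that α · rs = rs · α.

⟨rs⟩ ⊆ C_G(rs) since powers of rs commute with rs; so |C_G(rs)| ≥ |⟨rs⟩| = 4.
By orbit–stabilizer, |C_G(rs)| = |G| / |conj. class of rs| = 32 / 8 = 4.
The 4 elements commuting with rs are {e, r⁸, rs, rs⁻¹}.

Answer: {e, r⁸, rs, rs⁻¹}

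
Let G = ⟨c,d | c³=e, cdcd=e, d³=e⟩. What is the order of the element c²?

Compute successive powers until reaching e:
  (c²)¹ = c², (c²)² = c, (c²)³ = e.
The smallest positive k with (c²)ᵏ = e is 3.

Answer: 3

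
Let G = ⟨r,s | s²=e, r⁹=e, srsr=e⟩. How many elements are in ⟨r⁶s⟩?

|⟨r⁶s⟩| equals the order of r⁶s. Compute successive powers until reaching e:
  (r⁶s)¹ = r⁶s, (r⁶s)² = e.
The smallest positive k with (r⁶s)ᵏ = e is 2, so |⟨r⁶s⟩| = 2.

Answer: 2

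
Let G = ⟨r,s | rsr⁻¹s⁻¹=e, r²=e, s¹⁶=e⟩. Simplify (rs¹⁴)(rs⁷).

Compute (rs¹⁴) · (rs⁷) by multiplying left to right and reducing via the relations at each step:
  (rs¹⁴) · r = s¹⁴
  (s¹⁴) · s⁷ = s⁵

Answer: s⁵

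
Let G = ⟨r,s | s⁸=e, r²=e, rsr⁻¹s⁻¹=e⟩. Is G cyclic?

|G| = 16, but the maximum element order in G is 8 < 16. No single element generates all of G, so G is not cyclic.

Answer: No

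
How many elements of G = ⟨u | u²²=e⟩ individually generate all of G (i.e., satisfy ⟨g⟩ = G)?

G is cyclic of order 22. An element generates G iff its order is 22, and a cyclic group of order 22 has exactly φ(22) = 10 such elements.

Answer: 10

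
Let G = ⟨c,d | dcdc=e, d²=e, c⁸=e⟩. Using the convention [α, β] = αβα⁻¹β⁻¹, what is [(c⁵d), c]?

[(c⁵d), c] = (c⁵d)·c·(c⁵d)⁻¹·c⁻¹.
  (c⁵d) · c = c⁴d
  (c⁴d) · (c⁵d) = c⁷
  (c⁷) · (c⁷) = c⁶

Answer: c⁶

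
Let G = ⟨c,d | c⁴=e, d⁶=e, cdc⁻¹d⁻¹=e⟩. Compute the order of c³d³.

Compute successive powers until reaching e:
  (c³d³)¹ = c³d³, (c³d³)² = c², (c³d³)³ = cd³, (c³d³)⁴ = e.
The smallest positive k with (c³d³)ᵏ = e is 4.

Answer: 4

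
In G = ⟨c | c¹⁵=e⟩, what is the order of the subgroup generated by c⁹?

|⟨c⁹⟩| equals the order of c⁹. Compute successive powers until reaching e:
  (c⁹)¹ = c⁹, (c⁹)² = c³, (c⁹)³ = c¹², (c⁹)⁴ = c⁶, (c⁹)⁵ = e.
The smallest positive k with (c⁹)ᵏ = e is 5, so |⟨c⁹⟩| = 5.

Answer: 5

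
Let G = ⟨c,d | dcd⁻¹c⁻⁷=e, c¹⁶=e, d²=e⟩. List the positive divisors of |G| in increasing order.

|G| = 32 = 2⁵. By Lagrange's theorem the order of any subgroup divides 32; the divisors of 32 are 1, 2, 4, 8, 16, 32.

Answer: 1, 2, 4, 8, 16, 32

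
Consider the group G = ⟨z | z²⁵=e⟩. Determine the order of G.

G is generated by a single element, so G is cyclic. The relator gives z²⁵ = e and no smaller power is forced to be e, so the 25 powers {e, z, z², z³, z⁴, z⁵, z⁶, z⁷, z⁸, z⁹, z²², z²³, z²¹, z²⁰, z²⁴, z¹², z¹³, z¹¹, z¹⁰, z¹⁴, z¹⁵, z¹⁶, z¹⁷, z¹⁸, z¹⁹} are distinct. Hence |G| = 25.

Answer: 25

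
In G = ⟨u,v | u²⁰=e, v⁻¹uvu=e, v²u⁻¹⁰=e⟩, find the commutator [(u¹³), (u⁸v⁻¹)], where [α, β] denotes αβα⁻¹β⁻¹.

[(u¹³), (u⁸v⁻¹)] = (u¹³)·(u⁸v⁻¹)·(u¹³)⁻¹·(u⁸v⁻¹)⁻¹.
  (u¹³) · (u⁸v⁻¹) = uv⁻¹
  (uv⁻¹) · (u⁷) = u⁴v
  (u⁴v) · (u⁸v) = u⁶

Answer: u⁶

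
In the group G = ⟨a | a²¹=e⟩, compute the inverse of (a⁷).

The order of (a⁷) is 3 (smallest k with (a⁷)ᵏ = e), so (a⁷)⁻¹ = (a⁷)² = a¹⁴.
Check: (a⁷) · (a¹⁴) → (a⁷) · a¹⁴ = e, giving e as required.

Answer: a¹⁴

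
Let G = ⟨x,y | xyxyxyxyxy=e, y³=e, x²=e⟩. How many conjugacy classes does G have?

The conjugacy classes (representative and size) are:
  [e] (size 1), [xyxy²xyxy²x] (size 15), [yxyxy²x] (size 20), [xy²xy²x] (size 12), [y²xyxy²] (size 12).
Class equation: 1 + 15 + 20 + 12 + 12 = 60 = |G|. So G has 5 conjugacy classes.

Answer: 5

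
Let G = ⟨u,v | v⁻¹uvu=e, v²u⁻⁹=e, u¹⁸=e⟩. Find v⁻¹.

The order of v is 4 (smallest k with vᵏ = e), so v⁻¹ = v³ = v⁻¹.
Check: v · (v⁻¹) → v · v⁻¹ = e, giving e as required.

Answer: v⁻¹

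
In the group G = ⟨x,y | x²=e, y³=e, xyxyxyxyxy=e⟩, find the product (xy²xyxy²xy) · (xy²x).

Compute (xy²xyxy²xy) · (xy²x) by multiplying left to right and reducing via the relations at each step:
  (xy²xyxy²xy) · x = xy²xyxy²xyx
  (xy²xyxy²xyx) · y² = xyxy²xyxy²xy
  (xyxy²xyxy²xy) · x = yxy²xyxy²xy

Answer: yxy²xyxy²xy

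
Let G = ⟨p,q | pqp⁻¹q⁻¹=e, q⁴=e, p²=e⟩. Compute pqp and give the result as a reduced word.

Multiply left to right, reducing at each step:
  p · q = pq
  (pq) · p = q

Answer: q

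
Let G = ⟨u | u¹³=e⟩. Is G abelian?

G has a single generator, so G is cyclic and hence abelian.

Answer: Yes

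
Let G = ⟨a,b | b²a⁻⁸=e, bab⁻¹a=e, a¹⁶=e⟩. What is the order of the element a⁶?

Compute successive powers until reaching e:
  (a⁶)¹ = a⁶, (a⁶)² = a¹², (a⁶)³ = a², (a⁶)⁴ = a⁸, (a⁶)⁵ = a¹⁴, (a⁶)⁶ = a⁴, (a⁶)⁷ = a¹⁰, (a⁶)⁸ = e.
The smallest positive k with (a⁶)ᵏ = e is 8.

Answer: 8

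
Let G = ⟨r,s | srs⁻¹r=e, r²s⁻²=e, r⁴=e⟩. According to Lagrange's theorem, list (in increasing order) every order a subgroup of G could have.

|G| = 8 = 2³. By Lagrange's theorem the order of any subgroup divides 8; the divisors of 8 are 1, 2, 4, 8.

Answer: 1, 2, 4, 8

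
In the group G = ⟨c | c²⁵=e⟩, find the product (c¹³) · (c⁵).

Compute (c¹³) · (c⁵) by multiplying left to right and reducing via the relations at each step:
  (c¹³) · c⁵ = c¹⁸

Answer: c¹⁸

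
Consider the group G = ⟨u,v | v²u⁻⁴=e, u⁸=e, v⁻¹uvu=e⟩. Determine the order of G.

Enumerate words in the generators, reducing via the relations: the distinct elements are
  {e, u, v, uv, u², u³, u⁴, u⁵, u⁶, u⁷, u²v, u³v, v⁻¹, uv⁻¹, u²v⁻¹, u³v⁻¹}.
No further products give new elements, so |G| = 16.

Answer: 16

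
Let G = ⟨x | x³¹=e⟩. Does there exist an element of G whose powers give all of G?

|G| = 31. The element x has order 31 (its powers give 31 distinct elements), so ⟨x⟩ = G and G is cyclic.

Answer: Yes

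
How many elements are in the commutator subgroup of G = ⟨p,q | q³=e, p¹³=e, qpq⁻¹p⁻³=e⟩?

G' = [G, G] is generated by all commutators. The generator-pair commutators are: [p, q] = p¹¹.
The subgroup they normally generate is {e, p, p², p³, p⁴, p⁵, p⁶, p⁷, p⁸, p⁹, p¹⁰, p¹¹, p¹²}, of order 13.
Check: |G/G'| = 39/13 = 3 is the order of the abelianisation.

Answer: 13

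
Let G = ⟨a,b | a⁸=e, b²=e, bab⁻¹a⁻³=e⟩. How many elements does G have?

Enumerate words in the generators, reducing via the relations: the distinct elements are
  {a, b, e, ab, a², a³, a⁴, a⁵, a⁶, a⁷, a²b, a³b, a⁴b, a⁵b, a⁶b, a⁷b}.
No further products give new elements, so |G| = 16.

Answer: 16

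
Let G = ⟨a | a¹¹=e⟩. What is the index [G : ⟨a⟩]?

First find ord(a) by computing successive powers:
  a¹ = a, a² = a², a³ = a³, a⁴ = a⁴, a⁵ = a⁵, a⁶ = a⁶, a⁷ = a⁷, a⁸ = a⁸, a⁹ = a⁹, a¹⁰ = a¹⁰, a¹¹ = e.
So |⟨a⟩| = ord(a) = 11. With |G| = 11, by Lagrange [G : ⟨a⟩] = 11/11 = 1.

Answer: 1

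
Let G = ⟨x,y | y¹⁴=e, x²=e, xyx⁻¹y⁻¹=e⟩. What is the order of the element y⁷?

Compute successive powers until reaching e:
  (y⁷)¹ = y⁷, (y⁷)² = e.
The smallest positive k with (y⁷)ᵏ = e is 2.

Answer: 2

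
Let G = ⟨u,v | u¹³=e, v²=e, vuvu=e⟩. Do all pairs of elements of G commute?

u·v = uv but v·u = u¹²v, so u·v ≠ v·u and G is not abelian.

Answer: No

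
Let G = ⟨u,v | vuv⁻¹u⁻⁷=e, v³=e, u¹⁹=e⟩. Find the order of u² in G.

Compute successive powers until reaching e:
  (u²)¹ = u², (u²)² = u⁴, (u²)³ = u⁶, (u²)⁴ = u⁸, (u²)⁵ = u¹⁰, (u²)⁶ = u¹², (u²)⁷ = u¹⁴, (u²)⁸ = u¹⁶, (u²)⁹ = u¹⁸, (u²)¹⁰ = u, (u²)¹¹ = u³, (u²)¹² = u⁵, (u²)¹³ = u⁷, (u²)¹⁴ = u⁹, (u²)¹⁵ = u¹¹, (u²)¹⁶ = u¹³, (u²)¹⁷ = u¹⁵, (u²)¹⁸ = u¹⁷, (u²)¹⁹ = e.
The smallest positive k with (u²)ᵏ = e is 19.

Answer: 19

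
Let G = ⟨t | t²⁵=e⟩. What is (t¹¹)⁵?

Compute successive powers of (t¹¹), reducing at each step:
  (t¹¹)²: (t¹¹) · t¹¹ = t²²
  (t¹¹)³: (t²²) · t¹¹ = t⁸
  (t¹¹)⁴: (t⁸) · t¹¹ = t¹⁹
  (t¹¹)⁵: (t¹⁹) · t¹¹ = t⁵

Answer: t⁵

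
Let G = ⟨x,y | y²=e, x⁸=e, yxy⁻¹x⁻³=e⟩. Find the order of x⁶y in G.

Compute successive powers until reaching e:
  (x⁶y)¹ = x⁶y, (x⁶y)² = e.
The smallest positive k with (x⁶y)ᵏ = e is 2.

Answer: 2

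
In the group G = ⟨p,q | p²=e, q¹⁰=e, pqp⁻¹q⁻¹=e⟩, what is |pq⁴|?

Compute successive powers until reaching e:
  (pq⁴)¹ = pq⁴, (pq⁴)² = q⁸, (pq⁴)³ = pq², (pq⁴)⁴ = q⁶, (pq⁴)⁵ = p, (pq⁴)⁶ = q⁴, (pq⁴)⁷ = pq⁸, (pq⁴)⁸ = q², (pq⁴)⁹ = pq⁶, (pq⁴)¹⁰ = e.
The smallest positive k with (pq⁴)ᵏ = e is 10.

Answer: 10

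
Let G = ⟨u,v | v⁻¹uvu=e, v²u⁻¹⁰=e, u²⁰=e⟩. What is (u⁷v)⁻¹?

The order of (u⁷v) is 4 (smallest k with (u⁷v)ᵏ = e), so (u⁷v)⁻¹ = (u⁷v)³ = u⁷v⁻¹.
Check: (u⁷v) · (u⁷v⁻¹) → (u⁷v) · u⁷ = v;   v · v⁻¹ = e, giving e as required.

Answer: u⁷v⁻¹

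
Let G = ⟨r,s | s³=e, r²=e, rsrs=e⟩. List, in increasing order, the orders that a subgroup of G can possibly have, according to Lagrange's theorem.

|G| = 6 = 2 · 3. By Lagrange's theorem the order of any subgroup divides 6; the divisors of 6 are 1, 2, 3, 6.

Answer: 1, 2, 3, 6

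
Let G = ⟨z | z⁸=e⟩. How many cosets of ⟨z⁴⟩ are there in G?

First find ord(z⁴) by computing successive powers:
  (z⁴)¹ = z⁴, (z⁴)² = e.
So |⟨z⁴⟩| = ord(z⁴) = 2. With |G| = 8, by Lagrange [G : ⟨z⁴⟩] = 8/2 = 4.

Answer: 4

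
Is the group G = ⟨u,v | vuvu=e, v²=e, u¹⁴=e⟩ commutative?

u·v = uv but v·u = u¹³v, so u·v ≠ v·u and G is not abelian.

Answer: No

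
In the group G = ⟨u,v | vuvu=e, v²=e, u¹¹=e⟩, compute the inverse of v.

The order of v is 2 (smallest k with vᵏ = e), so v⁻¹ = v¹ = v.
Check: v · v → v · v = e, giving e as required.

Answer: v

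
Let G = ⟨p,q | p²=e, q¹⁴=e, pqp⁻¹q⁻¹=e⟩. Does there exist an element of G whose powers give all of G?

|G| = 28, but the maximum element order in G is 14 < 28. No single element generates all of G, so G is not cyclic.

Answer: No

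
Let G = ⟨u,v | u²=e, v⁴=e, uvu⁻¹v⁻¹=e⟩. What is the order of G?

Enumerate words in the generators, reducing via the relations: the distinct elements are
  {e, u, v, uv, v², v³, uv², uv³}.
No further products give new elements, so |G| = 8.

Answer: 8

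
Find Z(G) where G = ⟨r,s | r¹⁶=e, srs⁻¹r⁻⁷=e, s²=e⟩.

An element z ∈ Z(G) iff z commutes with every generator.
For example r⁸ is central: (r⁸)·r = r⁹ = r·(r⁸); (r⁸)·s = r⁸s = s·(r⁸).
Whereas r ∉ Z(G) since r·s = rs ≠ r⁷s = s·r.
Checking each of the 32 elements this way gives Z(G) = {e, r⁸}, of order 2.

Answer: {e, r⁸}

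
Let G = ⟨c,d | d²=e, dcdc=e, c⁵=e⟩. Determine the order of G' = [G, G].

G' = [G, G] is generated by all commutators. The generator-pair commutators are: [c, d] = c².
The subgroup they normally generate is {e, c, c², c³, c⁴}, of order 5.
Check: |G/G'| = 10/5 = 2 is the order of the abelianisation.

Answer: 5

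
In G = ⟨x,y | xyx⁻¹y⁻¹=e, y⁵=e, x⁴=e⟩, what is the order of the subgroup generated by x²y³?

|⟨x²y³⟩| equals the order of x²y³. Compute successive powers until reaching e:
  (x²y³)¹ = x²y³, (x²y³)² = y, (x²y³)³ = x²y⁴, (x²y³)⁴ = y², (x²y³)⁵ = x², (x²y³)⁶ = y³, (x²y³)⁷ = x²y, (x²y³)⁸ = y⁴, (x²y³)⁹ = x²y², (x²y³)¹⁰ = e.
The smallest positive k with (x²y³)ᵏ = e is 10, so |⟨x²y³⟩| = 10.

Answer: 10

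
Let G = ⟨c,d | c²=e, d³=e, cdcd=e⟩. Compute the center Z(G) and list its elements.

An element z ∈ Z(G) iff z commutes with every generator.
For example e is central: e·c = c = c·e; e·d = d = d·e.
Whereas c ∉ Z(G) since c·d = cd ≠ cd² = d·c.
Checking each of the 6 elements this way gives Z(G) = {e}, of order 1.

Answer: {e}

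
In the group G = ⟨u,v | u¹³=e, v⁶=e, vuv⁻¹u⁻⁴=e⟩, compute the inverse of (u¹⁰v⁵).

The order of (u¹⁰v⁵) is 6 (smallest k with (u¹⁰v⁵)ᵏ = e), so (u¹⁰v⁵)⁻¹ = (u¹⁰v⁵)⁵ = u¹²v.
Check: (u¹⁰v⁵) · (u¹²v) → (u¹⁰v⁵) · u¹² = v⁵;   (v⁵) · v = e, giving e as required.

Answer: u¹²v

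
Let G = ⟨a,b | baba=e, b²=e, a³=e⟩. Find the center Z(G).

An element z ∈ Z(G) iff z commutes with every generator.
For example e is central: e·a = a = a·e; e·b = b = b·e.
Whereas a ∉ Z(G) since a·b = ab ≠ a²b = b·a.
Checking each of the 6 elements this way gives Z(G) = {e}, of order 1.

Answer: {e}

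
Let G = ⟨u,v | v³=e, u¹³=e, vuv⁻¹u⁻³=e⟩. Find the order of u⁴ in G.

Compute successive powers until reaching e:
  (u⁴)¹ = u⁴, (u⁴)² = u⁸, (u⁴)³ = u¹², (u⁴)⁴ = u³, (u⁴)⁵ = u⁷, (u⁴)⁶ = u¹¹, (u⁴)⁷ = u², (u⁴)⁸ = u⁶, (u⁴)⁹ = u¹⁰, (u⁴)¹⁰ = u, (u⁴)¹¹ = u⁵, (u⁴)¹² = u⁹, (u⁴)¹³ = e.
The smallest positive k with (u⁴)ᵏ = e is 13.

Answer: 13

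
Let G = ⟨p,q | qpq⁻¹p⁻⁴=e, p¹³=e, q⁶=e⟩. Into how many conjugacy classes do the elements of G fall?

The conjugacy classes (representative and size) are:
  [e] (size 1), [p⁴] (size 6), [p¹¹] (size 6), [p⁷q] (size 13), [p⁸q²] (size 13), [p¹²q³] (size 13), [p⁵q⁴] (size 13), [p¹¹q⁵] (size 13).
Class equation: 1 + 6 + 6 + 13 + 13 + 13 + 13 + 13 = 78 = |G|. So G has 8 conjugacy classes.

Answer: 8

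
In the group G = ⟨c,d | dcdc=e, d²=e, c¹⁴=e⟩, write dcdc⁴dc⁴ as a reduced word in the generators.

Multiply left to right, reducing at each step:
  d · c = c¹³d
  (c¹³d) · d = c¹³
  (c¹³) · c⁴ = c³
  (c³) · d = c³d
  (c³d) · c⁴ = c¹³d

Answer: c¹³d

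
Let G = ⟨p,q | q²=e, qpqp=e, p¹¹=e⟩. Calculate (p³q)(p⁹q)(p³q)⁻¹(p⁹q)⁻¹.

[(p³q), (p⁹q)] = (p³q)·(p⁹q)·(p³q)⁻¹·(p⁹q)⁻¹.
  (p³q) · (p⁹q) = p⁵
  (p⁵) · (p³q) = p⁸q
  (p⁸q) · (p⁹q) = p¹⁰

Answer: p¹⁰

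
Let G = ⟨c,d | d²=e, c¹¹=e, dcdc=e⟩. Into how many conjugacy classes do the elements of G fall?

The conjugacy classes (representative and size) are:
  [e] (size 1), [c¹⁰] (size 2), [c²] (size 2), [c³] (size 2), [c⁷] (size 2), [c⁶] (size 2), [c²d] (size 11).
Class equation: 1 + 2 + 2 + 2 + 2 + 2 + 11 = 22 = |G|. So G has 7 conjugacy classes.

Answer: 7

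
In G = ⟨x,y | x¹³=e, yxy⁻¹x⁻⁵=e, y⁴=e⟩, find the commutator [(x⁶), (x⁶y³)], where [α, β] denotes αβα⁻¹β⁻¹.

[(x⁶), (x⁶y³)] = (x⁶)·(x⁶y³)·(x⁶)⁻¹·(x⁶y³)⁻¹.
  (x⁶) · (x⁶y³) = x¹²y³
  (x¹²y³) · (x⁷) = x³y³
  (x³y³) · (x⁹y) = x¹⁰

Answer: x¹⁰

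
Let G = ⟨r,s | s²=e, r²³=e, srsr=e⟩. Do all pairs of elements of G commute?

r·s = rs but s·r = r²²s, so r·s ≠ s·r and G is not abelian.

Answer: No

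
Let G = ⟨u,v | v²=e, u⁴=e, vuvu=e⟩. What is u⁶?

Compute successive powers of u, reducing at each step:
  u²: u · u = u²
  u³: (u²) · u = u³
  u⁴: (u³) · u = e
  u⁵: e · u = u
  u⁶: u · u = u²

Answer: u²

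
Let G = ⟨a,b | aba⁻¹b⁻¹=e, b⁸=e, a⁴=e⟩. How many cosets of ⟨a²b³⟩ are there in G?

First find ord(a²b³) by computing successive powers:
  (a²b³)¹ = a²b³, (a²b³)² = b⁶, (a²b³)³ = a²b, (a²b³)⁴ = b⁴, (a²b³)⁵ = a²b⁷, (a²b³)⁶ = b², (a²b³)⁷ = a²b⁵, (a²b³)⁸ = e.
So |⟨a²b³⟩| = ord(a²b³) = 8. With |G| = 32, by Lagrange [G : ⟨a²b³⟩] = 32/8 = 4.

Answer: 4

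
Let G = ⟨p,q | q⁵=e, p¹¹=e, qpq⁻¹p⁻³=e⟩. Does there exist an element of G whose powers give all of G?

Every cyclic group is abelian. But p·q = pq while q·p = p³q, so p·q ≠ q·p and G is not abelian. Hence G is not cyclic.

Answer: No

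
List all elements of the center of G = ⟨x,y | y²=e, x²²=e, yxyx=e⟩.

An element z ∈ Z(G) iff z commutes with every generator.
For example x¹¹ is central: (x¹¹)·x = x¹² = x·(x¹¹); (x¹¹)·y = x¹¹y = y·(x¹¹).
Whereas x ∉ Z(G) since x·y = xy ≠ x²¹y = y·x.
Checking each of the 44 elements this way gives Z(G) = {e, x¹¹}, of order 2.

Answer: {e, x¹¹}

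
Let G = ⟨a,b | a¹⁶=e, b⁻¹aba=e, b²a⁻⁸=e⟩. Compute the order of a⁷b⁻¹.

Compute successive powers until reaching e:
  (a⁷b⁻¹)¹ = a⁷b⁻¹, (a⁷b⁻¹)² = a⁸, (a⁷b⁻¹)³ = a⁷b, (a⁷b⁻¹)⁴ = e.
The smallest positive k with (a⁷b⁻¹)ᵏ = e is 4.

Answer: 4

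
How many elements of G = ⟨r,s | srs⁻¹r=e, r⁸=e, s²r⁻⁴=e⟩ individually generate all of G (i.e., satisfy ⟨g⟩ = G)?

⟨g⟩ = G would require ord(g) = |G| = 16, but the maximum element order in G is 8 < 16. So G is not cyclic and no single element generates it: the count is 0.

Answer: 0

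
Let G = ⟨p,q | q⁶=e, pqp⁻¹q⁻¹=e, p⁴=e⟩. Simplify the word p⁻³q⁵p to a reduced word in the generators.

Multiply left to right, reducing at each step:
  p · q⁵ = pq⁵
  (pq⁵) · p = p²q⁵

Answer: p²q⁵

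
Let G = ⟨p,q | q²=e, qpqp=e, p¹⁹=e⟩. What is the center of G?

An element z ∈ Z(G) iff z commutes with every generator.
For example e is central: e·p = p = p·e; e·q = q = q·e.
Whereas p ∉ Z(G) since p·q = pq ≠ p¹⁸q = q·p.
Checking each of the 38 elements this way gives Z(G) = {e}, of order 1.

Answer: {e}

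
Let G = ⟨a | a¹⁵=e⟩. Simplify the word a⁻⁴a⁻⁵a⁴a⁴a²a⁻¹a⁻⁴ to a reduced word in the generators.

Multiply left to right, reducing at each step:
  (a¹¹) · a⁻⁵ = a⁶
  (a⁶) · a⁴ = a¹⁰
  (a¹⁰) · a⁴ = a¹⁴
  (a¹⁴) · a² = a
  a · a⁻¹ = e
  e · a⁻⁴ = a¹¹

Answer: a¹¹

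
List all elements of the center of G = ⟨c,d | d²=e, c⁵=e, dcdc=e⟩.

An element z ∈ Z(G) iff z commutes with every generator.
For example e is central: e·c = c = c·e; e·d = d = d·e.
Whereas c ∉ Z(G) since c·d = cd ≠ c⁴d = d·c.
Checking each of the 10 elements this way gives Z(G) = {e}, of order 1.

Answer: {e}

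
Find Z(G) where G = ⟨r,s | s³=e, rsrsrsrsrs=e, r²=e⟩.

An element z ∈ Z(G) iff z commutes with every generator.
For example e is central: e·r = r = r·e; e·s = s = s·e.
Whereas r ∉ Z(G) since r·s = rs ≠ sr = s·r.
Checking each of the 60 elements this way gives Z(G) = {e}, of order 1.

Answer: {e}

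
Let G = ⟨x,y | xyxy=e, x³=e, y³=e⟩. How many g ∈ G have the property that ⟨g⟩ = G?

⟨g⟩ = G would require ord(g) = |G| = 12, but the maximum element order in G is 3 < 12. So G is not cyclic and no single element generates it: the count is 0.

Answer: 0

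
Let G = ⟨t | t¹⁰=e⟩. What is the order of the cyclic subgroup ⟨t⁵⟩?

|⟨t⁵⟩| equals the order of t⁵. Compute successive powers until reaching e:
  (t⁵)¹ = t⁵, (t⁵)² = e.
The smallest positive k with (t⁵)ᵏ = e is 2, so |⟨t⁵⟩| = 2.

Answer: 2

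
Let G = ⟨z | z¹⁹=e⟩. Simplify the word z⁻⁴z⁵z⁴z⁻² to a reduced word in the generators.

Multiply left to right, reducing at each step:
  (z¹⁵) · z⁵ = z
  z · z⁴ = z⁵
  (z⁵) · z⁻² = z³

Answer: z³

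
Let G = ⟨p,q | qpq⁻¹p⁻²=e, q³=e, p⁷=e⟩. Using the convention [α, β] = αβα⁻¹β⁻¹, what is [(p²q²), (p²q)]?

[(p²q²), (p²q)] = (p²q²)·(p²q)·(p²q²)⁻¹·(p²q)⁻¹.
  (p²q²) · (p²q) = p³
  (p³) · (p³q) = p⁶q
  (p⁶q) · (p⁶q²) = p⁴

Answer: p⁴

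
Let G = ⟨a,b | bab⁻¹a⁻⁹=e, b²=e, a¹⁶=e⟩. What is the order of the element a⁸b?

Compute successive powers until reaching e:
  (a⁸b)¹ = a⁸b, (a⁸b)² = e.
The smallest positive k with (a⁸b)ᵏ = e is 2.

Answer: 2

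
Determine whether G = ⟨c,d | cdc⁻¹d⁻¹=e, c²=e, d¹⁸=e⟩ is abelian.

Each pair of generators commutes: c·d = cd = d·c. Since the generators pairwise commute, every element of G commutes with every other, so G is abelian.

Answer: Yes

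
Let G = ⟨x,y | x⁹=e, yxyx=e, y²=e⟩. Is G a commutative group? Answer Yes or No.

x·y = xy but y·x = x⁸y, so x·y ≠ y·x and G is not abelian.

Answer: No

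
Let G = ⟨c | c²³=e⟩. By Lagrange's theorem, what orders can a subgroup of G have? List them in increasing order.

|G| = 23 = 23. By Lagrange's theorem the order of any subgroup divides 23; the divisors of 23 are 1, 23.

Answer: 1, 23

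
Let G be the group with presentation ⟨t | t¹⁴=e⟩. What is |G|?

G is generated by a single element, so G is cyclic. The relator gives t¹⁴ = e and no smaller power is forced to be e, so the 14 powers {e, t, t², t³, t⁴, t⁵, t⁶, t⁷, t⁸, t⁹, t¹², t¹³, t¹¹, t¹⁰} are distinct. Hence |G| = 14.

Answer: 14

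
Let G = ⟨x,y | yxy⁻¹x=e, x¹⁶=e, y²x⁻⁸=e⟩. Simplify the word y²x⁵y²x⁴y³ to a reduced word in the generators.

Multiply left to right, reducing at each step:
  (x⁸) · x⁵ = x¹³
  (x¹³) · y² = x⁵
  (x⁵) · x⁴ = x⁹
  (x⁹) · y³ = xy

Answer: xy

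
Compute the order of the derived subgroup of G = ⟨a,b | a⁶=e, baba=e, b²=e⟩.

G' = [G, G] is generated by all commutators. The generator-pair commutators are: [a, b] = a².
The subgroup they normally generate is {e, a², a⁴}, of order 3.
Check: |G/G'| = 12/3 = 4 is the order of the abelianisation.

Answer: 3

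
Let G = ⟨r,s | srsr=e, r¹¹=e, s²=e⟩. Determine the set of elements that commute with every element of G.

An element z ∈ Z(G) iff z commutes with every generator.
For example e is central: e·r = r = r·e; e·s = s = s·e.
Whereas r ∉ Z(G) since r·s = rs ≠ r¹⁰s = s·r.
Checking each of the 22 elements this way gives Z(G) = {e}, of order 1.

Answer: {e}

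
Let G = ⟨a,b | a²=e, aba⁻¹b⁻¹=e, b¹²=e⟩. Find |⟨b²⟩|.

|⟨b²⟩| equals the order of b². Compute successive powers until reaching e:
  (b²)¹ = b², (b²)² = b⁴, (b²)³ = b⁶, (b²)⁴ = b⁸, (b²)⁵ = b¹⁰, (b²)⁶ = e.
The smallest positive k with (b²)ᵏ = e is 6, so |⟨b²⟩| = 6.

Answer: 6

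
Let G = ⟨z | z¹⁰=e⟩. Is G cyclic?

|G| = 10. The element z has order 10 (its powers give 10 distinct elements), so ⟨z⟩ = G and G is cyclic.

Answer: Yes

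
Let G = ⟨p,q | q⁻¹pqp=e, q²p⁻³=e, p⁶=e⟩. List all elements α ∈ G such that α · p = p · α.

⟨p⟩ ⊆ C_G(p) since powers of p commute with p; so |C_G(p)| ≥ |⟨p⟩| = 6.
By orbit–stabilizer, |C_G(p)| = |G| / |conj. class of p| = 12 / 2 = 6.
The 6 elements commuting with p are {e, p, p², p³, p⁴, p⁵}.

Answer: {e, p, p², p³, p⁴, p⁵}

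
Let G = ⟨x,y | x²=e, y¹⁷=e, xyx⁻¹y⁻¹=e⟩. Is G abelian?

Each pair of generators commutes: x·y = xy = y·x. Since the generators pairwise commute, every element of G commutes with every other, so G is abelian.

Answer: Yes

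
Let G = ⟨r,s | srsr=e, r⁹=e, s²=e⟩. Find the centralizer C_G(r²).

⟨r²⟩ ⊆ C_G(r²) since powers of r² commute with r²; so |C_G(r²)| ≥ |⟨r²⟩| = 9.
By orbit–stabilizer, |C_G(r²)| = |G| / |conj. class of r²| = 18 / 2 = 9.
The 9 elements commuting with r² are {e, r, r², r³, r⁴, r⁵, r⁶, r⁷, r⁸}.

Answer: {e, r, r², r³, r⁴, r⁵, r⁶, r⁷, r⁸}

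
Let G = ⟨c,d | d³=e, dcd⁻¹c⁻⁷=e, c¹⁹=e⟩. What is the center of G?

An element z ∈ Z(G) iff z commutes with every generator.
For example e is central: e·c = c = c·e; e·d = d = d·e.
Whereas c ∉ Z(G) since c·d = cd ≠ c⁷d = d·c.
Checking each of the 57 elements this way gives Z(G) = {e}, of order 1.

Answer: {e}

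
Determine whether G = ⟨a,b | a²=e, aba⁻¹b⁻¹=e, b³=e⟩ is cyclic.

|G| = 6. The element ab has order 6 (its powers give 6 distinct elements), so ⟨ab⟩ = G and G is cyclic.

Answer: Yes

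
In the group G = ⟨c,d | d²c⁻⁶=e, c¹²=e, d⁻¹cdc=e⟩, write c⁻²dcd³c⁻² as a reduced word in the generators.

Multiply left to right, reducing at each step:
  (c¹⁰) · d = c⁴d⁻¹
  (c⁴d⁻¹) · c = c³d⁻¹
  (c³d⁻¹) · d³ = c⁹
  (c⁹) · c⁻² = c⁷

Answer: c⁷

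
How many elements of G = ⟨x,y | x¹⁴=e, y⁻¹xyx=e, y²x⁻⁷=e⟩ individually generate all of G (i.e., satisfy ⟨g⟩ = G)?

⟨g⟩ = G would require ord(g) = |G| = 28, but the maximum element order in G is 14 < 28. So G is not cyclic and no single element generates it: the count is 0.

Answer: 0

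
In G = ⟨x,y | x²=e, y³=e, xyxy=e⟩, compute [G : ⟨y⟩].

First find ord(y) by computing successive powers:
  y¹ = y, y² = y², y³ = e.
So |⟨y⟩| = ord(y) = 3. With |G| = 6, by Lagrange [G : ⟨y⟩] = 6/3 = 2.

Answer: 2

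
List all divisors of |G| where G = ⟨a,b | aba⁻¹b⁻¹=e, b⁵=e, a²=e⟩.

|G| = 10 = 2 · 5. By Lagrange's theorem the order of any subgroup divides 10; the divisors of 10 are 1, 2, 5, 10.

Answer: 1, 2, 5, 10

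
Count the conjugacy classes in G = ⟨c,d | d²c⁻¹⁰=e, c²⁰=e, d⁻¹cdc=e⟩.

The conjugacy classes (representative and size) are:
  [e] (size 1), [c] (size 2), [c²] (size 2), [c³] (size 2), [c⁴] (size 2), [c⁵] (size 2), [c¹⁴] (size 2), [c⁷] (size 2), [c⁸] (size 2), [c¹¹] (size 2), [c¹⁰] (size 1), [c²d⁻¹] (size 10), [c⁹d] (size 10).
Class equation: 1 + 2 + 2 + 2 + 2 + 2 + 2 + 2 + 2 + 2 + 1 + 10 + 10 = 40 = |G|. So G has 13 conjugacy classes.

Answer: 13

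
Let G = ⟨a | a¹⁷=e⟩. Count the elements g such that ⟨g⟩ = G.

G is cyclic of order 17. An element generates G iff its order is 17, and a cyclic group of order 17 has exactly φ(17) = 16 such elements.

Answer: 16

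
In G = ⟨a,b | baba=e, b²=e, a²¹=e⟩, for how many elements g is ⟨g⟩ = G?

⟨g⟩ = G would require ord(g) = |G| = 42, but the maximum element order in G is 21 < 42. So G is not cyclic and no single element generates it: the count is 0.

Answer: 0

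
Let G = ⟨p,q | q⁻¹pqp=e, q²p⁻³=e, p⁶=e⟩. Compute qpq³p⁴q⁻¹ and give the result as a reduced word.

Multiply left to right, reducing at each step:
  q · p = p²q⁻¹
  (p²q⁻¹) · q³ = p⁵
  (p⁵) · p⁴ = p³
  (p³) · q⁻¹ = q

Answer: q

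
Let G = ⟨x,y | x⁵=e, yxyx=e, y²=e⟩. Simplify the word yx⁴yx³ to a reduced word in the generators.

Multiply left to right, reducing at each step:
  y · x⁴ = xy
  (xy) · y = x
  x · x³ = x⁴

Answer: x⁴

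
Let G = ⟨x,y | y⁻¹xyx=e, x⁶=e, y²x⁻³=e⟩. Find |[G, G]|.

G' = [G, G] is generated by all commutators. The generator-pair commutators are: [x, y] = x².
The subgroup they normally generate is {e, x², x⁴}, of order 3.
Check: |G/G'| = 12/3 = 4 is the order of the abelianisation.

Answer: 3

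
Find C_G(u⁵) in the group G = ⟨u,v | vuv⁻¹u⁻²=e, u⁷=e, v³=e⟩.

⟨u⁵⟩ ⊆ C_G(u⁵) since powers of u⁵ commute with u⁵; so |C_G(u⁵)| ≥ |⟨u⁵⟩| = 7.
By orbit–stabilizer, |C_G(u⁵)| = |G| / |conj. class of u⁵| = 21 / 3 = 7.
The 7 elements commuting with u⁵ are {e, u, u², u³, u⁴, u⁵, u⁶}.

Answer: {e, u, u², u³, u⁴, u⁵, u⁶}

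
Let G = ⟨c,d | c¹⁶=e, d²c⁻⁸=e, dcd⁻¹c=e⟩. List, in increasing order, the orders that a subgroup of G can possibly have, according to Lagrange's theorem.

|G| = 32 = 2⁵. By Lagrange's theorem the order of any subgroup divides 32; the divisors of 32 are 1, 2, 4, 8, 16, 32.

Answer: 1, 2, 4, 8, 16, 32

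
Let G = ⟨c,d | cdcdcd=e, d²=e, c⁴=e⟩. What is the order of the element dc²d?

Compute successive powers until reaching e:
  (dc²d)¹ = dc²d, (dc²d)² = e.
The smallest positive k with (dc²d)ᵏ = e is 2.

Answer: 2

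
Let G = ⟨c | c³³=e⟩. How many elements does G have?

G is generated by a single element, so G is cyclic. The relator gives c³³ = e and no smaller power is forced to be e, so the 33 powers {c, e, c², c³, c⁴, c⁵, c⁶, c⁷, c⁸, c⁹, c²², c²³, c²¹, c²⁰, c²⁴, c²⁵, c²⁶, c²⁷, c²⁸, c²⁹, c³², c³¹, c³⁰, c¹², c¹³, c¹¹, c¹⁰, c¹⁴, c¹⁵, c¹⁶, c¹⁷, c¹⁸, c¹⁹} are distinct. Hence |G| = 33.

Answer: 33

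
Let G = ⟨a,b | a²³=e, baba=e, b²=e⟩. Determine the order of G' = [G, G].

G' = [G, G] is generated by all commutators. The generator-pair commutators are: [a, b] = a².
The subgroup they normally generate is {e, a, a², a³, a⁴, a⁵, a⁶, a⁷, a⁸, a⁹, a¹⁰, a¹¹, a¹², a¹³, a¹⁴, a¹⁵, a¹⁶, a¹⁷, a¹⁸, a¹⁹, a²⁰, a²¹, a²²}, of order 23.
Check: |G/G'| = 46/23 = 2 is the order of the abelianisation.

Answer: 23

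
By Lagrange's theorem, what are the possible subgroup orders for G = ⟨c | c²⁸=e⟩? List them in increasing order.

|G| = 28 = 2² · 7. By Lagrange's theorem the order of any subgroup divides 28; the divisors of 28 are 1, 2, 4, 7, 14, 28.

Answer: 1, 2, 4, 7, 14, 28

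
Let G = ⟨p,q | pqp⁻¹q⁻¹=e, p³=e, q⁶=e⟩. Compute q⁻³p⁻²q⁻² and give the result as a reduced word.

Multiply left to right, reducing at each step:
  (q³) · p⁻² = pq³
  (pq³) · q⁻² = pq

Answer: pq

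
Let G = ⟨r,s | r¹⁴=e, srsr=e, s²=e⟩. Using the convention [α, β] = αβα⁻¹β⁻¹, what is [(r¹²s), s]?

[(r¹²s), s] = (r¹²s)·s·(r¹²s)⁻¹·s⁻¹.
  (r¹²s) · s = r¹²
  (r¹²) · (r¹²s) = r¹⁰s
  (r¹⁰s) · s = r¹⁰

Answer: r¹⁰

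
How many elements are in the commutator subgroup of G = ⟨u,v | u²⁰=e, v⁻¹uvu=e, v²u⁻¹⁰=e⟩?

G' = [G, G] is generated by all commutators. The generator-pair commutators are: [u, v] = u².
The subgroup they normally generate is {e, u², u⁴, u⁶, u⁸, u¹⁰, u¹², u¹⁴, u¹⁶, u¹⁸}, of order 10.
Check: |G/G'| = 40/10 = 4 is the order of the abelianisation.

Answer: 10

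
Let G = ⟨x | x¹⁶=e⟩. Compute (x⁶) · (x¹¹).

Compute (x⁶) · (x¹¹) by multiplying left to right and reducing via the relations at each step:
  (x⁶) · x¹¹ = x

Answer: x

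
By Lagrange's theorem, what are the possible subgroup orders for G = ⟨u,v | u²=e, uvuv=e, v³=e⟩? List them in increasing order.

|G| = 6 = 2 · 3. By Lagrange's theorem the order of any subgroup divides 6; the divisors of 6 are 1, 2, 3, 6.

Answer: 1, 2, 3, 6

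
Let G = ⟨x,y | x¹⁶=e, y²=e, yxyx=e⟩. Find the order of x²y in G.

Compute successive powers until reaching e:
  (x²y)¹ = x²y, (x²y)² = e.
The smallest positive k with (x²y)ᵏ = e is 2.

Answer: 2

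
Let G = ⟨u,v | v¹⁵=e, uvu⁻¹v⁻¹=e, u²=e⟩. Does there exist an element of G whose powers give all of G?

|G| = 30. The element uv has order 30 (its powers give 30 distinct elements), so ⟨uv⟩ = G and G is cyclic.

Answer: Yes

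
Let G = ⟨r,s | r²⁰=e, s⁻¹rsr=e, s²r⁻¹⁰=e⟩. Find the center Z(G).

An element z ∈ Z(G) iff z commutes with every generator.
For example r¹⁰ is central: (r¹⁰)·r = r¹¹ = r·(r¹⁰); (r¹⁰)·s = s⁻¹ = s·(r¹⁰).
Whereas r ∉ Z(G) since r·s = rs ≠ r⁹s⁻¹ = s·r.
Checking each of the 40 elements this way gives Z(G) = {e, r¹⁰}, of order 2.

Answer: {e, r¹⁰}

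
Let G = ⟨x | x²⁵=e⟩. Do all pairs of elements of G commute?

G has a single generator, so G is cyclic and hence abelian.

Answer: Yes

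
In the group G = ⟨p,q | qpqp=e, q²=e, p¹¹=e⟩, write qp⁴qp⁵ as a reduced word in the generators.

Multiply left to right, reducing at each step:
  q · p⁴ = p⁷q
  (p⁷q) · q = p⁷
  (p⁷) · p⁵ = p

Answer: p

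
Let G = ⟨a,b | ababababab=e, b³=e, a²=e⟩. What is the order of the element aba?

Compute successive powers until reaching e:
  (aba)¹ = aba, (aba)² = ab²a, (aba)³ = e.
The smallest positive k with (aba)ᵏ = e is 3.

Answer: 3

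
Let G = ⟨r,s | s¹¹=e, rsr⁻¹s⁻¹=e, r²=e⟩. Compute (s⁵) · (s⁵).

Compute (s⁵) · (s⁵) by multiplying left to right and reducing via the relations at each step:
  (s⁵) · s⁵ = s¹⁰

Answer: s¹⁰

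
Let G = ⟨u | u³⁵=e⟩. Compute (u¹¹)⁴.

Compute successive powers of (u¹¹), reducing at each step:
  (u¹¹)²: (u¹¹) · u¹¹ = u²²
  (u¹¹)³: (u²²) · u¹¹ = u³³
  (u¹¹)⁴: (u³³) · u¹¹ = u⁹

Answer: u⁹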